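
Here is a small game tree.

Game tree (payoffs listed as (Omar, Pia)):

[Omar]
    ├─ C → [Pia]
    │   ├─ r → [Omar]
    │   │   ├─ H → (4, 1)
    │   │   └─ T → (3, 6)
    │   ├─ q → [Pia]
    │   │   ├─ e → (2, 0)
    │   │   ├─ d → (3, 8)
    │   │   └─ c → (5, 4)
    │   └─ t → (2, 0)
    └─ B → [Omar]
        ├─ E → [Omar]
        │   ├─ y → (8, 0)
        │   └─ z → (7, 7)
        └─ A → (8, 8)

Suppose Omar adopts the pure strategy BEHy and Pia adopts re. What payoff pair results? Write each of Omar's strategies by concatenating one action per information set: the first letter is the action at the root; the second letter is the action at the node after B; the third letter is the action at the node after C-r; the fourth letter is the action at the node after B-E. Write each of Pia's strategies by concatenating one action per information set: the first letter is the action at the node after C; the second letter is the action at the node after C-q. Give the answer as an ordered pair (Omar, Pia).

Trace the play path from the root:
  Omar plays B
  Omar plays E at [B]
  Omar plays y at [B-E]
→ terminal payoff (8, 0).
(Omar's choice at the node after C-r is never reached on this path, so it doesn't affect the outcome.)

(8, 0)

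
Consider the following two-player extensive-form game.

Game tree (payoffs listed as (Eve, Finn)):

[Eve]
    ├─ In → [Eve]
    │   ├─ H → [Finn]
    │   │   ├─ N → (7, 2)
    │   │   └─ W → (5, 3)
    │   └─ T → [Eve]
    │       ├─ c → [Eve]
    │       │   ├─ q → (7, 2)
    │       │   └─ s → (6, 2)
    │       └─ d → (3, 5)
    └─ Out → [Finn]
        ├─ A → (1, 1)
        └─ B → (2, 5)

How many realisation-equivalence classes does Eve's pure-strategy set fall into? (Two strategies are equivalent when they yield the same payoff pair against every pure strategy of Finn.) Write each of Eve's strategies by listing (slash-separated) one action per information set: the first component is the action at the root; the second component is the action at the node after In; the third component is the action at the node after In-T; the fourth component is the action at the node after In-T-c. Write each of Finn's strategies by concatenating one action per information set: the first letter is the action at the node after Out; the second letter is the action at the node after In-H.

Eve has 16 pure strategies: In/H/c/q, In/H/c/s, In/H/d/q, In/H/d/s, In/T/c/q, In/T/c/s, In/T/d/q, In/T/d/s, Out/H/c/q, Out/H/c/s, Out/H/d/q, Out/H/d/s, Out/T/c/q, Out/T/c/s, Out/T/d/q, Out/T/d/s. Columns: AN, AW, BN, BW.
{In/H/c/q, In/H/c/s, In/H/d/q, In/H/d/s} → row (7,2) (5,3) (7,2) (5,3)
{In/T/c/q} → row (7,2) (7,2) (7,2) (7,2)
{In/T/c/s} → row (6,2) (6,2) (6,2) (6,2)
{In/T/d/q, In/T/d/s} → row (3,5) (3,5) (3,5) (3,5)
{Out/H/c/q, Out/H/c/s, Out/H/d/q, Out/H/d/s, Out/T/c/q, Out/T/c/s, Out/T/d/q, Out/T/d/s} → row (1,1) (1,1) (2,5) (2,5)
That's 5 distinct rows out of 16 strategies.

5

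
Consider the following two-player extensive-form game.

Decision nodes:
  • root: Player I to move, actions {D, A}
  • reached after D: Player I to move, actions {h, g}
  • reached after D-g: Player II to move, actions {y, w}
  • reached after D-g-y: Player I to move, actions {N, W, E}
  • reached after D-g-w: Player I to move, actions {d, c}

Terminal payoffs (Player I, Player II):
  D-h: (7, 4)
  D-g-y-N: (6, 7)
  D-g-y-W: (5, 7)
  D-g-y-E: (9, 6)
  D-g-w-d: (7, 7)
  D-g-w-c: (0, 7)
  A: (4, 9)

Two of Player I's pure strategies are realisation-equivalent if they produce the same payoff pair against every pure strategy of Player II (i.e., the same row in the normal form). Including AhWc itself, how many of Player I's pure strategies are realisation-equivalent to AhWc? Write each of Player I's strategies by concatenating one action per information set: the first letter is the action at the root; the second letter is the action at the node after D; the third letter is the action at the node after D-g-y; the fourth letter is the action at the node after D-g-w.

12

Row for AhWc (columns y, w): (4,9) (4,9).
Under AhWc, Player I's choice at the node after D and at the node after D-g-y and at the node after D-g-w can never be reached regardless of what Player II does, so varying those choices leaves every outcome unchanged.
Holding the reachable choices fixed and varying the unreachable ones freely already gives 2 × 3 × 2 = 12 equivalent strategies.
No other strategy reproduces this row, so those 12 are the full class: AhNd, AhNc, AhWd, AhWc, AhEd, AhEc, AgNd, AgNc, AgWd, AgWc, AgEd, AgEc.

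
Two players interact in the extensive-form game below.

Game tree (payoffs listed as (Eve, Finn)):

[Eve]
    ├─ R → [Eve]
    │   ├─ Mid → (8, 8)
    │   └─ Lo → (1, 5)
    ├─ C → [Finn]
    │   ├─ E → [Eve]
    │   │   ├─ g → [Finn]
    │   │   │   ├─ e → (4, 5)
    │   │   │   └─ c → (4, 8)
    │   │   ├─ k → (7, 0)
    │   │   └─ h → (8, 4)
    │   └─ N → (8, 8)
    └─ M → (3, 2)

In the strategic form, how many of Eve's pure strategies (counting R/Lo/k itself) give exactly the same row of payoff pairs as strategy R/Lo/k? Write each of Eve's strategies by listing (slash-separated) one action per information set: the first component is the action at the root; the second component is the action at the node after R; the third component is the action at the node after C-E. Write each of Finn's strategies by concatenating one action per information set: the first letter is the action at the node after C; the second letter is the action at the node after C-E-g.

Row for R/Lo/k (columns Ee, Ec, Ne, Nc): (1,5) (1,5) (1,5) (1,5).
Under R/Lo/k, Eve's choice at the node after C-E can never be reached regardless of what Finn does, so varying those choices leaves every outcome unchanged.
Holding the reachable choices fixed and varying the unreachable one freely already gives 3 equivalent strategies.
No other strategy reproduces this row, so those 3 are the full class: R/Lo/g, R/Lo/k, R/Lo/h.

3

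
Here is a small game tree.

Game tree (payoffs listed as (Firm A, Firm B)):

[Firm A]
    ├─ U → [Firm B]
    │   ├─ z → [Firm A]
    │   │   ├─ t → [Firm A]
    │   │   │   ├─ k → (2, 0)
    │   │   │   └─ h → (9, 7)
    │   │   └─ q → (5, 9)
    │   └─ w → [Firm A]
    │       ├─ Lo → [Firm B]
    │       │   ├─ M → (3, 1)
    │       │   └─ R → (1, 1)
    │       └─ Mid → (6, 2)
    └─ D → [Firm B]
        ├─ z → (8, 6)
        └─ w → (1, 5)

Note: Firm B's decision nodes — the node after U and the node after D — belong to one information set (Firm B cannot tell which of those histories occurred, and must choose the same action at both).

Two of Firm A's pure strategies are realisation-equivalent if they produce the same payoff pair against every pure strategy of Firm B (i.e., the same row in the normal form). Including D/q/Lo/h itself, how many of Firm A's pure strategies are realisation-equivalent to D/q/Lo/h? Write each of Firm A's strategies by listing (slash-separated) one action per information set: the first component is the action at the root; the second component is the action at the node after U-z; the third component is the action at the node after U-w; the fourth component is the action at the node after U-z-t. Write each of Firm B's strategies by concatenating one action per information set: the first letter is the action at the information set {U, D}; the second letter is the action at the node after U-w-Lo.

Row for D/q/Lo/h (columns zM, zR, wM, wR): (8,6) (8,6) (1,5) (1,5).
Under D/q/Lo/h, Firm A's choice at the node after U-z and at the node after U-w and at the node after U-z-t can never be reached regardless of what Firm B does, so varying those choices leaves every outcome unchanged.
Holding the reachable choices fixed and varying the unreachable ones freely already gives 2 × 2 × 2 = 8 equivalent strategies.
No other strategy reproduces this row, so those 8 are the full class: D/t/Lo/k, D/t/Lo/h, D/t/Mid/k, D/t/Mid/h, D/q/Lo/k, D/q/Lo/h, D/q/Mid/k, D/q/Mid/h.

8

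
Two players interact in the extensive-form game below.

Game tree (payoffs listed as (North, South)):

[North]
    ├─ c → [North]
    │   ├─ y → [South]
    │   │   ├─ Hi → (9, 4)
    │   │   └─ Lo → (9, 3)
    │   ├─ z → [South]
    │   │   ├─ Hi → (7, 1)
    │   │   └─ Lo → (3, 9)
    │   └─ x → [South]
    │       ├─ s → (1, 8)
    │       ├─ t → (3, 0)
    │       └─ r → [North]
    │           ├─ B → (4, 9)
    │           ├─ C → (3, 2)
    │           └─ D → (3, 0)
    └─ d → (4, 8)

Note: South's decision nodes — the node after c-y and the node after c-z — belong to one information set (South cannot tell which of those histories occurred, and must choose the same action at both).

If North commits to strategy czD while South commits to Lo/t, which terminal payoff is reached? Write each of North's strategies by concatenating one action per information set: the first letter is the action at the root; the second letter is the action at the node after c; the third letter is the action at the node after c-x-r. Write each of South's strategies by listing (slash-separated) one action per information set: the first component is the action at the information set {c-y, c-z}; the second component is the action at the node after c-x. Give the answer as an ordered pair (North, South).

Trace the play path from the root:
  North plays c
  North plays z at [c]
  South plays Lo at [c-z]
→ terminal payoff (3, 9).
(North's choice at the node after c-x-r is never reached on this path, so it doesn't affect the outcome.)

(3, 9)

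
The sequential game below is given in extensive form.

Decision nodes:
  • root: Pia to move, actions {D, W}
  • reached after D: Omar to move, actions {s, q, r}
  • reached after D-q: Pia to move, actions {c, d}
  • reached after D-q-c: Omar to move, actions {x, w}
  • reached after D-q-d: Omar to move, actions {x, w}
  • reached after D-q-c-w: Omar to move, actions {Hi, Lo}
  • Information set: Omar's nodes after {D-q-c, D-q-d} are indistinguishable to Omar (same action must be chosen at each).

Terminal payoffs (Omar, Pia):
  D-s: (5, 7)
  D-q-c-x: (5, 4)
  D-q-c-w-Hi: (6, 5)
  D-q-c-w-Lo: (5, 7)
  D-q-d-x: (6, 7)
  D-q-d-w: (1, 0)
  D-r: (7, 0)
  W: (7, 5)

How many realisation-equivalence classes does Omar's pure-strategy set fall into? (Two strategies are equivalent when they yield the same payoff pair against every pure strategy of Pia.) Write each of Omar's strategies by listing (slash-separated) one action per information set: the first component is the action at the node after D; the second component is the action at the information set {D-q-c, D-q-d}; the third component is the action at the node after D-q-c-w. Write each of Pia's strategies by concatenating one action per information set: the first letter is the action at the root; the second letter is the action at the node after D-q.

5

Omar has 12 pure strategies: s/x/Hi, s/x/Lo, s/w/Hi, s/w/Lo, q/x/Hi, q/x/Lo, q/w/Hi, q/w/Lo, r/x/Hi, r/x/Lo, r/w/Hi, r/w/Lo. Columns: Dc, Dd, Wc, Wd.
{s/x/Hi, s/x/Lo, s/w/Hi, s/w/Lo} → row (5,7) (5,7) (7,5) (7,5)
{q/x/Hi, q/x/Lo} → row (5,4) (6,7) (7,5) (7,5)
{q/w/Hi} → row (6,5) (1,0) (7,5) (7,5)
{q/w/Lo} → row (5,7) (1,0) (7,5) (7,5)
{r/x/Hi, r/x/Lo, r/w/Hi, r/w/Lo} → row (7,0) (7,0) (7,5) (7,5)
That's 5 distinct rows out of 12 strategies.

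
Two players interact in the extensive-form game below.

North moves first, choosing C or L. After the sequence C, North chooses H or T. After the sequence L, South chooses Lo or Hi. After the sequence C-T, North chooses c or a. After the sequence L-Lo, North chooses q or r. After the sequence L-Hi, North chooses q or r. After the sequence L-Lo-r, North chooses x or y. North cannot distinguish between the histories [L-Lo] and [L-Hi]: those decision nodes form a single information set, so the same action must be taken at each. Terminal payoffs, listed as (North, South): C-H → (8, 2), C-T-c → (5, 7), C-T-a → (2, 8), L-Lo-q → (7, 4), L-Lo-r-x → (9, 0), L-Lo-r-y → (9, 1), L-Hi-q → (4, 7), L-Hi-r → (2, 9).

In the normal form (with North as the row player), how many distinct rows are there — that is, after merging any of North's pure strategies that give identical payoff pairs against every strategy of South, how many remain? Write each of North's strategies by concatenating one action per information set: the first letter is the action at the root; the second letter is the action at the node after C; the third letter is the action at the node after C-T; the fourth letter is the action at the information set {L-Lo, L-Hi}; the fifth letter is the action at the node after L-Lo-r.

6

North has 32 pure strategies: CHcqx, CHcqy, CHcrx, CHcry, CHaqx, CHaqy, CHarx, CHary, CTcqx, CTcqy, CTcrx, CTcry, CTaqx, CTaqy, CTarx, CTary, LHcqx, LHcqy, LHcrx, LHcry, LHaqx, LHaqy, LHarx, LHary, LTcqx, LTcqy, LTcrx, LTcry, LTaqx, LTaqy, LTarx, LTary. Columns: Lo, Hi.
{CHcqx, CHcqy, CHcrx, CHcry, CHaqx, CHaqy, CHarx, CHary} → row (8,2) (8,2)
{CTcqx, CTcqy, CTcrx, CTcry} → row (5,7) (5,7)
{CTaqx, CTaqy, CTarx, CTary} → row (2,8) (2,8)
{LHcqx, LHcqy, LHaqx, LHaqy, LTcqx, LTcqy, LTaqx, LTaqy} → row (7,4) (4,7)
{LHcrx, LHarx, LTcrx, LTarx} → row (9,0) (2,9)
{LHcry, LHary, LTcry, LTary} → row (9,1) (2,9)
That's 6 distinct rows out of 32 strategies.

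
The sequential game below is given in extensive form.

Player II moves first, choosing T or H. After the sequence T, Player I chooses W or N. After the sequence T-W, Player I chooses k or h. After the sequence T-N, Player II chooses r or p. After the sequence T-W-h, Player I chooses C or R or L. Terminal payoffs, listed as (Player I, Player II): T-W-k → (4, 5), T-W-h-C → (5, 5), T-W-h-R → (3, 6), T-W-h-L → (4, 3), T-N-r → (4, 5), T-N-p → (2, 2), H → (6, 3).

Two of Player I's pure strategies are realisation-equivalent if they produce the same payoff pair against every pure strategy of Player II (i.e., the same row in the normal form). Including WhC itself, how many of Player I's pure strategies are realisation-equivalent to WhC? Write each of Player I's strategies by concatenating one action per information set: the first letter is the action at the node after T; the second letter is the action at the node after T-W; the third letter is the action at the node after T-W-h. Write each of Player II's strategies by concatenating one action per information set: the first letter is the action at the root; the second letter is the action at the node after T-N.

Row for WhC (columns Tr, Tp, Hr, Hp): (5,5) (5,5) (6,3) (6,3).
Every one of Player I's information sets is on the play path for some reply by Player II when Player I follows WhC.
Changing the action at any of them therefore changes at least one column, so only WhC itself gives this row.

1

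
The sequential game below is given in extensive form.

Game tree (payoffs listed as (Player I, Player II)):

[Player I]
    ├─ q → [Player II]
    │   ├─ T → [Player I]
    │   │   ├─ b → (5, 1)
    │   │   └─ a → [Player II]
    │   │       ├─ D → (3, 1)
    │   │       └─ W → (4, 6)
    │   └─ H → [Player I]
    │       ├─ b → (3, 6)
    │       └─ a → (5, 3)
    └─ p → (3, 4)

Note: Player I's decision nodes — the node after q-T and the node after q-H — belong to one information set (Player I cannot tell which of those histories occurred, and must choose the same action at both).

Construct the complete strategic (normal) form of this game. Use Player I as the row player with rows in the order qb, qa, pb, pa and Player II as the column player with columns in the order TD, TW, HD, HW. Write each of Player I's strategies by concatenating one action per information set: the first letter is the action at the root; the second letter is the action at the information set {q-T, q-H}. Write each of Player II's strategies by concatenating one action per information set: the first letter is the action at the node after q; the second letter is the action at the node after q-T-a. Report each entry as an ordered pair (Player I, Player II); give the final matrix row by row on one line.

qb: (5,1) (5,1) (3,6) (3,6) | qa: (3,1) (4,6) (5,3) (5,3) | pb: (3,4) (3,4) (3,4) (3,4) | pa: (3,4) (3,4) (3,4) (3,4)

Row qb: TD→(5,1), TW→(5,1), HD→(3,6), HW→(3,6)
Row qa: TD→(3,1), TW→(4,6), HD→(5,3), HW→(5,3)
Row pb: TD→(3,4), TW→(3,4), HD→(3,4), HW→(3,4)
Row pa: TD→(3,4), TW→(3,4), HD→(3,4), HW→(3,4)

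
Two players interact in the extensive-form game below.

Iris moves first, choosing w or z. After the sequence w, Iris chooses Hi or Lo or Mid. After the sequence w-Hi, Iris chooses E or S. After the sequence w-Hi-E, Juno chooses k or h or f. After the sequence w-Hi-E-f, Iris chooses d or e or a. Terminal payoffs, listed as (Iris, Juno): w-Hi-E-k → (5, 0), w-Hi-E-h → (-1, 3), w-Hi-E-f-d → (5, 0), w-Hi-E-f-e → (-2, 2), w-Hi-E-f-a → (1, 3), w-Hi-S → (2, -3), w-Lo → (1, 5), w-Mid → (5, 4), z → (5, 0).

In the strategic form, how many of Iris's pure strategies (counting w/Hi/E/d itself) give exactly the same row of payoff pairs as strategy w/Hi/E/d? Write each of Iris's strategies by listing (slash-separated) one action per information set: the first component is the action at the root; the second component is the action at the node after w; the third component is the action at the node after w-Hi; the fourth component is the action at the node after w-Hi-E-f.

Row for w/Hi/E/d (columns k, h, f): (5,0) (-1,3) (5,0).
Every one of Iris's information sets is on the play path for some reply by Juno when Iris follows w/Hi/E/d.
Changing the action at any of them therefore changes at least one column, so only w/Hi/E/d itself gives this row.

1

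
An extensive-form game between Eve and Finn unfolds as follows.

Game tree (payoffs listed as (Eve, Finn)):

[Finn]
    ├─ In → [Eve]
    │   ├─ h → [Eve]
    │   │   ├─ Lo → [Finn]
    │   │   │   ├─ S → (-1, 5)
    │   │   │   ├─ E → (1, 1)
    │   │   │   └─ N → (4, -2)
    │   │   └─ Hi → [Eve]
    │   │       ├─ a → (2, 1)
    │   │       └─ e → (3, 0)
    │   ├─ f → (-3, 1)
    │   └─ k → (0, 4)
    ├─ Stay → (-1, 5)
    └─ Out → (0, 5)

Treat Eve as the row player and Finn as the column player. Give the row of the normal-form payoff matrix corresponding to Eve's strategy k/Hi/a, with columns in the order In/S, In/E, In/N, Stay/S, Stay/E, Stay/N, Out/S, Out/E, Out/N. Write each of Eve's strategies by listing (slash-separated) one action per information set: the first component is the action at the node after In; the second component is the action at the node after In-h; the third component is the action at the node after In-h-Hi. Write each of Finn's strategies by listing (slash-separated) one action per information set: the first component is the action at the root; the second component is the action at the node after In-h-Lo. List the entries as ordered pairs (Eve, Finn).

vs In/S: Finn plays In → Eve plays k at [In] → (0, 4)
vs In/E: Finn plays In → Eve plays k at [In] → (0, 4)
vs In/N: Finn plays In → Eve plays k at [In] → (0, 4)
vs Stay/S: Finn plays Stay → (-1, 5)
vs Stay/E: Finn plays Stay → (-1, 5)
vs Stay/N: Finn plays Stay → (-1, 5)
vs Out/S: Finn plays Out → (0, 5)
vs Out/E: Finn plays Out → (0, 5)
vs Out/N: Finn plays Out → (0, 5)

(0,4) (0,4) (0,4) (-1,5) (-1,5) (-1,5) (0,5) (0,5) (0,5)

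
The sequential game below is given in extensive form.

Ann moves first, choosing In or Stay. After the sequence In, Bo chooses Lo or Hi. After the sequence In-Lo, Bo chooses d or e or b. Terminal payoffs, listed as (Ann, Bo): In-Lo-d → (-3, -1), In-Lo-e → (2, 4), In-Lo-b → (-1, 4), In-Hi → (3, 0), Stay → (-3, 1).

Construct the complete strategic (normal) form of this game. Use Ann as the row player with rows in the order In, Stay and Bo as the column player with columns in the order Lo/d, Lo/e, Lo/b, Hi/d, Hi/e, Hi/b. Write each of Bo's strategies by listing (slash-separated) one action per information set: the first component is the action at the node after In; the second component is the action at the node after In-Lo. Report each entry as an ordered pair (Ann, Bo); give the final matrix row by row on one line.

         Lo/d     Lo/e     Lo/b     Hi/d     Hi/e     Hi/b
  In  (-3,-1)    (2,4)   (-1,4)    (3,0)    (3,0)    (3,0)
Stay   (-3,1)   (-3,1)   (-3,1)   (-3,1)   (-3,1)   (-3,1)

In: (-3,-1) (2,4) (-1,4) (3,0) (3,0) (3,0) | Stay: (-3,1) (-3,1) (-3,1) (-3,1) (-3,1) (-3,1)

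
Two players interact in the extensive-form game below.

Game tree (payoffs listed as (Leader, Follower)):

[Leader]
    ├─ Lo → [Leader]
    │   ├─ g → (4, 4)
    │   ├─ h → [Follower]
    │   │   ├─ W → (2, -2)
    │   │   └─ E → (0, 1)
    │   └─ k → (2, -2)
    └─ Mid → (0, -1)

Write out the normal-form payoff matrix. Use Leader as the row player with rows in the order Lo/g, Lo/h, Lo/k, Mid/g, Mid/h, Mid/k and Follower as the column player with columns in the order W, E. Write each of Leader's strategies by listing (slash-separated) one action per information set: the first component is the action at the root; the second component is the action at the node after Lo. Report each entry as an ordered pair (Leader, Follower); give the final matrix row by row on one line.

             W        E
 Lo/g    (4,4)    (4,4)
 Lo/h   (2,-2)    (0,1)
 Lo/k   (2,-2)   (2,-2)
Mid/g   (0,-1)   (0,-1)
Mid/h   (0,-1)   (0,-1)
Mid/k   (0,-1)   (0,-1)

Lo/g: (4,4) (4,4) | Lo/h: (2,-2) (0,1) | Lo/k: (2,-2) (2,-2) | Mid/g: (0,-1) (0,-1) | Mid/h: (0,-1) (0,-1) | Mid/k: (0,-1) (0,-1)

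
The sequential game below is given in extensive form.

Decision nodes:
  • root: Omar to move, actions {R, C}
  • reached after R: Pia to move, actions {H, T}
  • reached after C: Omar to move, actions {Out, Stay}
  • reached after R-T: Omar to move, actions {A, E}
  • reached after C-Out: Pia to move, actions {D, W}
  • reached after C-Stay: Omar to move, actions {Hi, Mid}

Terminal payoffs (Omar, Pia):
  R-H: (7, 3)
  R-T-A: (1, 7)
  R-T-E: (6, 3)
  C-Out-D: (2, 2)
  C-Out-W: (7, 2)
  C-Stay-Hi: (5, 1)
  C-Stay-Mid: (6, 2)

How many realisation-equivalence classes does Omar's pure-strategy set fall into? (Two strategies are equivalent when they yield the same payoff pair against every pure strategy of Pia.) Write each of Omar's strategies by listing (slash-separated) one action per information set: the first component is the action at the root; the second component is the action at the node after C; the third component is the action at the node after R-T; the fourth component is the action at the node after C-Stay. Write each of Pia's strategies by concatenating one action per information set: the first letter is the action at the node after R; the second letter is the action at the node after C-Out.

5

Omar has 16 pure strategies: R/Out/A/Hi, R/Out/A/Mid, R/Out/E/Hi, R/Out/E/Mid, R/Stay/A/Hi, R/Stay/A/Mid, R/Stay/E/Hi, R/Stay/E/Mid, C/Out/A/Hi, C/Out/A/Mid, C/Out/E/Hi, C/Out/E/Mid, C/Stay/A/Hi, C/Stay/A/Mid, C/Stay/E/Hi, C/Stay/E/Mid. Columns: HD, HW, TD, TW.
{R/Out/A/Hi, R/Out/A/Mid, R/Stay/A/Hi, R/Stay/A/Mid} → row (7,3) (7,3) (1,7) (1,7)
{R/Out/E/Hi, R/Out/E/Mid, R/Stay/E/Hi, R/Stay/E/Mid} → row (7,3) (7,3) (6,3) (6,3)
{C/Out/A/Hi, C/Out/A/Mid, C/Out/E/Hi, C/Out/E/Mid} → row (2,2) (7,2) (2,2) (7,2)
{C/Stay/A/Hi, C/Stay/E/Hi} → row (5,1) (5,1) (5,1) (5,1)
{C/Stay/A/Mid, C/Stay/E/Mid} → row (6,2) (6,2) (6,2) (6,2)
That's 5 distinct rows out of 16 strategies.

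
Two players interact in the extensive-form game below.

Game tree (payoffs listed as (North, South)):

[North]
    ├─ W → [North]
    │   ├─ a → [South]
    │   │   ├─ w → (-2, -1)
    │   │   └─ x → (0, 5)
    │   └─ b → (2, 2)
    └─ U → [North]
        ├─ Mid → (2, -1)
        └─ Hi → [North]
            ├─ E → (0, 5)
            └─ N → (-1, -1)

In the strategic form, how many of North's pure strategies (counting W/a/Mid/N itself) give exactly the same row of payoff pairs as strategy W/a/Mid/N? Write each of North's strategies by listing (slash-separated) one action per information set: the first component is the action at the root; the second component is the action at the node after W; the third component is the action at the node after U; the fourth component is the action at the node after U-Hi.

4

Row for W/a/Mid/N (columns w, x): (-2,-1) (0,5).
Under W/a/Mid/N, North's choice at the node after U and at the node after U-Hi can never be reached regardless of what South does, so varying those choices leaves every outcome unchanged.
Holding the reachable choices fixed and varying the unreachable ones freely already gives 2 × 2 = 4 equivalent strategies.
No other strategy reproduces this row, so those 4 are the full class: W/a/Mid/E, W/a/Mid/N, W/a/Hi/E, W/a/Hi/N.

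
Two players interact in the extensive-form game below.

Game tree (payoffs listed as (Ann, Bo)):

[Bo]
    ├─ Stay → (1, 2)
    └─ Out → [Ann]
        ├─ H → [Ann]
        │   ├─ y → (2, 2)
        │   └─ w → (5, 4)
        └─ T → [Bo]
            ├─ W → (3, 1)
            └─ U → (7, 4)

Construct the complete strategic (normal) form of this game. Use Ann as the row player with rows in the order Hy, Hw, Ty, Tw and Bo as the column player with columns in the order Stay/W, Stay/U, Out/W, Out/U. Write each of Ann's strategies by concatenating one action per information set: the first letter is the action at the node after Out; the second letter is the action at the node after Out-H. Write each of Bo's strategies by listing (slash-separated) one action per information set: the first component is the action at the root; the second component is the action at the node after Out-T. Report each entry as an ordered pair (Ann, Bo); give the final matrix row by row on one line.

Hy: (1,2) (1,2) (2,2) (2,2) | Hw: (1,2) (1,2) (5,4) (5,4) | Ty: (1,2) (1,2) (3,1) (7,4) | Tw: (1,2) (1,2) (3,1) (7,4)

Row Hy: Stay/W→(1,2), Stay/U→(1,2), Out/W→(2,2), Out/U→(2,2)
Row Hw: Stay/W→(1,2), Stay/U→(1,2), Out/W→(5,4), Out/U→(5,4)
Row Ty: Stay/W→(1,2), Stay/U→(1,2), Out/W→(3,1), Out/U→(7,4)
Row Tw: Stay/W→(1,2), Stay/U→(1,2), Out/W→(3,1), Out/U→(7,4)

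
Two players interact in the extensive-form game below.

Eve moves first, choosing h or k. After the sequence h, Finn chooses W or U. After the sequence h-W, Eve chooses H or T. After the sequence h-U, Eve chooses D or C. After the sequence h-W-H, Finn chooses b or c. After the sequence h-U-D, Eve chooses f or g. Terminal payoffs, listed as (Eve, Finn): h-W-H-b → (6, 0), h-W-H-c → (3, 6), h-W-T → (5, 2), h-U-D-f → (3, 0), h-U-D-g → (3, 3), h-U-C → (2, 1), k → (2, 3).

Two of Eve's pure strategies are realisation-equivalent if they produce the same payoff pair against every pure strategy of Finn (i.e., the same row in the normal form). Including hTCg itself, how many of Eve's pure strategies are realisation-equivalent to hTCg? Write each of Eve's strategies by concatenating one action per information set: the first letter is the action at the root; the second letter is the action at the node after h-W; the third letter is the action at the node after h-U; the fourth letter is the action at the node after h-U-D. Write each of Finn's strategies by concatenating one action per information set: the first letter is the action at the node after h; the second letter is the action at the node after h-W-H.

Row for hTCg (columns Wb, Wc, Ub, Uc): (5,2) (5,2) (2,1) (2,1).
Under hTCg, Eve's choice at the node after h-U-D can never be reached regardless of what Finn does, so varying those choices leaves every outcome unchanged.
Holding the reachable choices fixed and varying the unreachable one freely already gives 2 equivalent strategies.
No other strategy reproduces this row, so those 2 are the full class: hTCf, hTCg.

2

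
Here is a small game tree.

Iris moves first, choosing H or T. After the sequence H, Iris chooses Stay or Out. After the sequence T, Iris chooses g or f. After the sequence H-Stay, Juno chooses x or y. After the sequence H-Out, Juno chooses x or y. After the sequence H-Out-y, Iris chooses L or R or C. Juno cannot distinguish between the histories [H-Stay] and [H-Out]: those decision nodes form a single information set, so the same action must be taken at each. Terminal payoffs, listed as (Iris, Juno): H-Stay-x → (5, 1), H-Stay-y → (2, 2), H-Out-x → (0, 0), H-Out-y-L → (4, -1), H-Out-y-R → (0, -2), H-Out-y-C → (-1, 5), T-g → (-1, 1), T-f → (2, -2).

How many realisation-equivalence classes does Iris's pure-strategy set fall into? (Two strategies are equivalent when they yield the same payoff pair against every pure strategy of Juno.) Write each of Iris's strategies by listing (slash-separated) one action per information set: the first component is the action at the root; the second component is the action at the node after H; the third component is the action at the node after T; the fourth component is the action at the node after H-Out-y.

Iris has 24 pure strategies: H/Stay/g/L, H/Stay/g/R, H/Stay/g/C, H/Stay/f/L, H/Stay/f/R, H/Stay/f/C, H/Out/g/L, H/Out/g/R, H/Out/g/C, H/Out/f/L, H/Out/f/R, H/Out/f/C, T/Stay/g/L, T/Stay/g/R, T/Stay/g/C, T/Stay/f/L, T/Stay/f/R, T/Stay/f/C, T/Out/g/L, T/Out/g/R, T/Out/g/C, T/Out/f/L, T/Out/f/R, T/Out/f/C. Columns: x, y.
{H/Stay/g/L, H/Stay/g/R, H/Stay/g/C, H/Stay/f/L, H/Stay/f/R, H/Stay/f/C} → row (5,1) (2,2)
{H/Out/g/L, H/Out/f/L} → row (0,0) (4,-1)
{H/Out/g/R, H/Out/f/R} → row (0,0) (0,-2)
{H/Out/g/C, H/Out/f/C} → row (0,0) (-1,5)
{T/Stay/g/L, T/Stay/g/R, T/Stay/g/C, T/Out/g/L, T/Out/g/R, T/Out/g/C} → row (-1,1) (-1,1)
{T/Stay/f/L, T/Stay/f/R, T/Stay/f/C, T/Out/f/L, T/Out/f/R, T/Out/f/C} → row (2,-2) (2,-2)
That's 6 distinct rows out of 24 strategies.

6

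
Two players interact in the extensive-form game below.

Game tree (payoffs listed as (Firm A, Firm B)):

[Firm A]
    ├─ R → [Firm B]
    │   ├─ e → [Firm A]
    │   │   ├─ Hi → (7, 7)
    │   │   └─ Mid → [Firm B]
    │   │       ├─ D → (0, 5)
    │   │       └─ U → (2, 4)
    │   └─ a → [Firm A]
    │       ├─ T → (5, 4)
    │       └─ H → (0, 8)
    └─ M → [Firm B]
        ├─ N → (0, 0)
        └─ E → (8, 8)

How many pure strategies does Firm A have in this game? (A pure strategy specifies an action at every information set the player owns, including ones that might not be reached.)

Firm A owns the root with actions {R, M} — two choices.
Firm A owns the node after R-e with actions {Hi, Mid} — two choices.
Firm A owns the node after R-a with actions {T, H} — two choices.
A pure strategy fixes one action at each information set independently, so the count is the product 2 × 2 × 2 = 8.

8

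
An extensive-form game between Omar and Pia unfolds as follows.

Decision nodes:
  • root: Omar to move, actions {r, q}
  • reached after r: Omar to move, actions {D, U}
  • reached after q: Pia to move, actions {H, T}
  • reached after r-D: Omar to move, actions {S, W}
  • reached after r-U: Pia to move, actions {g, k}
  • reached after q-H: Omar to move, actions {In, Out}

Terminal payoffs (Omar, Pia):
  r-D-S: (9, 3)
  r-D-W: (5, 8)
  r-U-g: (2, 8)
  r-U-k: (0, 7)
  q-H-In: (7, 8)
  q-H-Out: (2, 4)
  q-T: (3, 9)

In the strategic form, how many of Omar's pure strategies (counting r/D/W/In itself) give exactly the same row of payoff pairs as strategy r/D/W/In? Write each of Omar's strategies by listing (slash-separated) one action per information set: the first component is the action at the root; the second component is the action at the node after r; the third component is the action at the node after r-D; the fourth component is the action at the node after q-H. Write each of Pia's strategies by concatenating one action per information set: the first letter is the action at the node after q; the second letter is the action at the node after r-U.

Row for r/D/W/In (columns Hg, Hk, Tg, Tk): (5,8) (5,8) (5,8) (5,8).
Under r/D/W/In, Omar's choice at the node after q-H can never be reached regardless of what Pia does, so varying those choices leaves every outcome unchanged.
Holding the reachable choices fixed and varying the unreachable one freely already gives 2 equivalent strategies.
No other strategy reproduces this row, so those 2 are the full class: r/D/W/In, r/D/W/Out.

2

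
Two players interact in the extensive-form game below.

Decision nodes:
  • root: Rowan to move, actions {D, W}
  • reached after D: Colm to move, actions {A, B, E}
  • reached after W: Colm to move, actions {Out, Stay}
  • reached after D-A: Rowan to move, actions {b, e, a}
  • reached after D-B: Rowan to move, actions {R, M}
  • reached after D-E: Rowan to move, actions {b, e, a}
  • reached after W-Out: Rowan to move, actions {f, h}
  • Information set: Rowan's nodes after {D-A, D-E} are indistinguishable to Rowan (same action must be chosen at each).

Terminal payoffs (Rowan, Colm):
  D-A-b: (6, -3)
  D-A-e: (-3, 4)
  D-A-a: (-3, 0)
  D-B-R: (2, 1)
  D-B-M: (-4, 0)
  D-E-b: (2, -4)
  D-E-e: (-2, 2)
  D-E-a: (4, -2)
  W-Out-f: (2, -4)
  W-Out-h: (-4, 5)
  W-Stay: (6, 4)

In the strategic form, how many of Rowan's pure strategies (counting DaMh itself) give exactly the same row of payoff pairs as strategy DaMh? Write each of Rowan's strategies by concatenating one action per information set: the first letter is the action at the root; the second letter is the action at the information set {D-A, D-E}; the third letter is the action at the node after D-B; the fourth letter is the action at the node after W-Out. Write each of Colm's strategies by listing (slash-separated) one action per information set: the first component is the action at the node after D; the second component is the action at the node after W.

Row for DaMh (columns A/Out, A/Stay, B/Out, B/Stay, E/Out, E/Stay): (-3,0) (-3,0) (-4,0) (-4,0) (4,-2) (4,-2).
Under DaMh, Rowan's choice at the node after W-Out can never be reached regardless of what Colm does, so varying those choices leaves every outcome unchanged.
Holding the reachable choices fixed and varying the unreachable one freely already gives 2 equivalent strategies.
No other strategy reproduces this row, so those 2 are the full class: DaMf, DaMh.

2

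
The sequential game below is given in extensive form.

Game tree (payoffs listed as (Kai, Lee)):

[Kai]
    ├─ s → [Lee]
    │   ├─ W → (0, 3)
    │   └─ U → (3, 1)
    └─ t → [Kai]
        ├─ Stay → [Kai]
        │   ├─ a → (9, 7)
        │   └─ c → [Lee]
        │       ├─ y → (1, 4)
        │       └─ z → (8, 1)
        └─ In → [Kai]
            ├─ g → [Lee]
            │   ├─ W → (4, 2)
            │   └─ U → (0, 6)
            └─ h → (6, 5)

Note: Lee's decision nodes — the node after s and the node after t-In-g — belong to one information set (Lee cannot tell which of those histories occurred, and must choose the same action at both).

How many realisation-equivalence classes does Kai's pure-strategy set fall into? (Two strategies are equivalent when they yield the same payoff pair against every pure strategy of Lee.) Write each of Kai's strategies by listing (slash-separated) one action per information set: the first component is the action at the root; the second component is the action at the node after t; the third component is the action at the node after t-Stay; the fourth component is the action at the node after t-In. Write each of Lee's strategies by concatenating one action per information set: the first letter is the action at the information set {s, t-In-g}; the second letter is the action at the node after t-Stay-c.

Kai has 16 pure strategies: s/Stay/a/g, s/Stay/a/h, s/Stay/c/g, s/Stay/c/h, s/In/a/g, s/In/a/h, s/In/c/g, s/In/c/h, t/Stay/a/g, t/Stay/a/h, t/Stay/c/g, t/Stay/c/h, t/In/a/g, t/In/a/h, t/In/c/g, t/In/c/h. Columns: Wy, Wz, Uy, Uz.
{s/Stay/a/g, s/Stay/a/h, s/Stay/c/g, s/Stay/c/h, s/In/a/g, s/In/a/h, s/In/c/g, s/In/c/h} → row (0,3) (0,3) (3,1) (3,1)
{t/Stay/a/g, t/Stay/a/h} → row (9,7) (9,7) (9,7) (9,7)
{t/Stay/c/g, t/Stay/c/h} → row (1,4) (8,1) (1,4) (8,1)
{t/In/a/g, t/In/c/g} → row (4,2) (4,2) (0,6) (0,6)
{t/In/a/h, t/In/c/h} → row (6,5) (6,5) (6,5) (6,5)
That's 5 distinct rows out of 16 strategies.

5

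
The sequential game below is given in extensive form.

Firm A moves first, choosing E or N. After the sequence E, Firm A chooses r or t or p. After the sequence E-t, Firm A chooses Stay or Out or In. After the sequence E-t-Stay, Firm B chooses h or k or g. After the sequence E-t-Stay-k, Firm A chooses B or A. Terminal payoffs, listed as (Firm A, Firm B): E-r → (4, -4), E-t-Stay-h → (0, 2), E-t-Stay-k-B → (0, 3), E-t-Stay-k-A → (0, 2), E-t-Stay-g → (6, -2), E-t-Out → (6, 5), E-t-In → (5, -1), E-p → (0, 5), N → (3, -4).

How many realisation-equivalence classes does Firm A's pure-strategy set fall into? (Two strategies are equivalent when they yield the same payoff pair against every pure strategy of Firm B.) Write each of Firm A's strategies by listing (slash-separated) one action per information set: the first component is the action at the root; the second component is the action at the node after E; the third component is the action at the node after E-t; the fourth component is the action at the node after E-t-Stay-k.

7

Firm A has 36 pure strategies: E/r/Stay/B, E/r/Stay/A, E/r/Out/B, E/r/Out/A, E/r/In/B, E/r/In/A, E/t/Stay/B, E/t/Stay/A, E/t/Out/B, E/t/Out/A, E/t/In/B, E/t/In/A, E/p/Stay/B, E/p/Stay/A, E/p/Out/B, E/p/Out/A, E/p/In/B, E/p/In/A, N/r/Stay/B, N/r/Stay/A, N/r/Out/B, N/r/Out/A, N/r/In/B, N/r/In/A, N/t/Stay/B, N/t/Stay/A, N/t/Out/B, N/t/Out/A, N/t/In/B, N/t/In/A, N/p/Stay/B, N/p/Stay/A, N/p/Out/B, N/p/Out/A, N/p/In/B, N/p/In/A. Columns: h, k, g.
{E/r/Stay/B, E/r/Stay/A, E/r/Out/B, E/r/Out/A, E/r/In/B, E/r/In/A} → row (4,-4) (4,-4) (4,-4)
{E/t/Stay/B} → row (0,2) (0,3) (6,-2)
{E/t/Stay/A} → row (0,2) (0,2) (6,-2)
{E/t/Out/B, E/t/Out/A} → row (6,5) (6,5) (6,5)
{E/t/In/B, E/t/In/A} → row (5,-1) (5,-1) (5,-1)
{E/p/Stay/B, E/p/Stay/A, E/p/Out/B, E/p/Out/A, E/p/In/B, E/p/In/A} → row (0,5) (0,5) (0,5)
{N/r/Stay/B, N/r/Stay/A, N/r/Out/B, N/r/Out/A, N/r/In/B, N/r/In/A, N/t/Stay/B, N/t/Stay/A, N/t/Out/B, N/t/Out/A, N/t/In/B, N/t/In/A, N/p/Stay/B, N/p/Stay/A, N/p/Out/B, N/p/Out/A, N/p/In/B, N/p/In/A} → row (3,-4) (3,-4) (3,-4)
That's 7 distinct rows out of 36 strategies.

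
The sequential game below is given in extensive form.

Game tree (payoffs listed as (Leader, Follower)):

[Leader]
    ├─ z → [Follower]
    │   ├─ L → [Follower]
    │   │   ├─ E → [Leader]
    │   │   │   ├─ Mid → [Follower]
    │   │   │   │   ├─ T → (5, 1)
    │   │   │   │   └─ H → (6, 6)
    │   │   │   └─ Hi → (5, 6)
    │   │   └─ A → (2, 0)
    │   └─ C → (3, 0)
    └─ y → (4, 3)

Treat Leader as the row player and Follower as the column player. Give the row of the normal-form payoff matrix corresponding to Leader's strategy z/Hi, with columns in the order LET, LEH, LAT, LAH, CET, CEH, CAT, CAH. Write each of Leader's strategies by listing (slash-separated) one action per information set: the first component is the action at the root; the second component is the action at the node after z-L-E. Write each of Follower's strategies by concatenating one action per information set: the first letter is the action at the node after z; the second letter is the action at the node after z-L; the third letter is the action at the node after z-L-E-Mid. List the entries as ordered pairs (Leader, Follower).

vs LET: Leader plays z → Follower plays L at [z] → Follower plays E at [z-L] → Leader plays Hi at [z-L-E] → (5, 6)
vs LEH: Leader plays z → Follower plays L at [z] → Follower plays E at [z-L] → Leader plays Hi at [z-L-E] → (5, 6)
vs LAT: Leader plays z → Follower plays L at [z] → Follower plays A at [z-L] → (2, 0)
vs LAH: Leader plays z → Follower plays L at [z] → Follower plays A at [z-L] → (2, 0)
vs CET: Leader plays z → Follower plays C at [z] → (3, 0)
vs CEH: Leader plays z → Follower plays C at [z] → (3, 0)
vs CAT: Leader plays z → Follower plays C at [z] → (3, 0)
vs CAH: Leader plays z → Follower plays C at [z] → (3, 0)

(5,6) (5,6) (2,0) (2,0) (3,0) (3,0) (3,0) (3,0)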